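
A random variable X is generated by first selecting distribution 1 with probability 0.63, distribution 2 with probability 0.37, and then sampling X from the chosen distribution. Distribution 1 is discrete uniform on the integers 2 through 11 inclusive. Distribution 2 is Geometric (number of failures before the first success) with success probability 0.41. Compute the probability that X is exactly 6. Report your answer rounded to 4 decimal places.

0.0694

Conditional on each component, P(X = 6): 1: 0.1; 2: 0.017294.
By total probability, P(X = 6) = 0.63·0.1 + 0.37·0.017294 = 0.0693988.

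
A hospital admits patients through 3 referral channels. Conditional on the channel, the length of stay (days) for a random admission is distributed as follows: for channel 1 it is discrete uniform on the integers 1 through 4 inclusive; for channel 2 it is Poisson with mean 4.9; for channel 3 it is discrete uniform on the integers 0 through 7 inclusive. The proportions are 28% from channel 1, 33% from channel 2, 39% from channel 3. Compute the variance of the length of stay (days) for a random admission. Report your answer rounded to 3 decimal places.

Per component, 1: μ=2.5, E[X²]=7.5; 2: μ=4.9, E[X²]=28.91; 3: μ=3.5, E[X²]=17.5.
E[X] = 0.28·2.5 + 0.33·4.9 + 0.39·3.5 = 3.682.
E[X²] = 0.28·7.5 + 0.33·28.91 + 0.39·17.5 = 18.4653.
Var(X) = E[X²] − (E[X])² = 18.4653 − 13.5571 = 4.90818.

4.908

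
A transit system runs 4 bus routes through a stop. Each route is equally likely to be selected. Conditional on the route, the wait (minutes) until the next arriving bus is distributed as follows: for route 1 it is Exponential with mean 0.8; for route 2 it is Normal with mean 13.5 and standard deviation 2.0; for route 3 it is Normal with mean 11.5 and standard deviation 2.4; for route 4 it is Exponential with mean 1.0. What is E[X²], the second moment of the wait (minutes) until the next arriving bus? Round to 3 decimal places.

For each component E[X²] = Var + (mean)², giving 1: 1.28; 2: 186.25; 3: 138.01; 4: 2.
Overall E[X²] = 0.25·1.28 + 0.25·186.25 + 0.25·138.01 + 0.25·2 = 81.885.

81.885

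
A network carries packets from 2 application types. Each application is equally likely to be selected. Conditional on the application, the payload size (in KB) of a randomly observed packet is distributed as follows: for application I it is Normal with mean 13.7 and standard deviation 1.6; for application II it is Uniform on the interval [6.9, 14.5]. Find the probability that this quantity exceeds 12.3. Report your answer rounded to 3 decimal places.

0.549

Conditional on each application, P(X > 12.3): I: 0.809213; II: 0.289474.
By total probability, P(X > 12.3) = 0.5·0.809213 + 0.5·0.289474 = 0.549343.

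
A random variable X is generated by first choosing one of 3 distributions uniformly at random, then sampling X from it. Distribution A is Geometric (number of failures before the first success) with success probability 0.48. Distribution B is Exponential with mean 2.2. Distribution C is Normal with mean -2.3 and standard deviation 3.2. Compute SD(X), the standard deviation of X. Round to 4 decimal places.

Per component, A: μ=1.08333, E[X²]=3.43056; B: μ=2.2, E[X²]=9.68; C: μ=-2.3, E[X²]=15.53.
E[X] = 0.333333·1.08333 + 0.333333·2.2 + 0.333333·-2.3 = 0.327778.
E[X²] = 0.333333·3.43056 + 0.333333·9.68 + 0.333333·15.53 = 9.54685.
Var(X) = E[X²] − (E[X])² = 9.54685 − 0.107438 = 9.43941.
SD(X) = √9.43941 = 3.07236.

3.0724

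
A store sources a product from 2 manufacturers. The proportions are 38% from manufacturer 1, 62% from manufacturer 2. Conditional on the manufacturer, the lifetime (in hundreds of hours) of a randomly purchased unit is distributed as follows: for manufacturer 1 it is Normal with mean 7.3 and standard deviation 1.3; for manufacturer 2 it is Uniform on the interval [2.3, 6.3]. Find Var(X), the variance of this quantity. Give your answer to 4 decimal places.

Per component, 1: μ=7.3, E[X²]=54.98; 2: μ=4.3, E[X²]=19.8233.
E[X] = 0.38·7.3 + 0.62·4.3 = 5.44.
E[X²] = 0.38·54.98 + 0.62·19.8233 = 33.1829.
Var(X) = E[X²] − (E[X])² = 33.1829 − 29.5936 = 3.58927.

3.5893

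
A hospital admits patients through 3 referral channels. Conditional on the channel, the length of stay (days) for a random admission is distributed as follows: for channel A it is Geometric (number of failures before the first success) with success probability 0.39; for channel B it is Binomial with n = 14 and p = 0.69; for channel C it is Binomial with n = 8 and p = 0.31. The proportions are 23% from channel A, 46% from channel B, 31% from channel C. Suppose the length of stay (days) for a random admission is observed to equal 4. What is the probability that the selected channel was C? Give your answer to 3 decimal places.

0.774

Likelihoods P(X=4 | ·): A: 0.0539988; B: 0.00185972; C: 0.146535.
Posterior ∝ prior × likelihood. Numerator for C: 0.31·0.146535 = 0.0454258.
Normalizing constant: 0.23·0.0539988 + 0.46·0.00185972 + 0.31·0.146535 = 0.058701.
P(C | observation) = 0.0454258 / 0.058701 = 0.773851.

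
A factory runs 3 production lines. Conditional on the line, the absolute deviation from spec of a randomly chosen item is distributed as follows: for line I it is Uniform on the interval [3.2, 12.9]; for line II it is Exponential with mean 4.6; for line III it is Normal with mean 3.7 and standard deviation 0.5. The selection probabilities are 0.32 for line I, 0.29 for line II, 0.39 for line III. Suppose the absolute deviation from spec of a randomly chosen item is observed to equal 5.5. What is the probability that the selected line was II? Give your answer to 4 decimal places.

Likelihoods f(5.5 | ·): I: 0.103093; II: 0.0657623; III: 0.0012238.
Posterior ∝ prior × likelihood. Numerator for II: 0.29·0.0657623 = 0.0190711.
Normalizing constant: 0.32·0.103093 + 0.29·0.0657623 + 0.39·0.0012238 = 0.052538.
P(II | observation) = 0.0190711 / 0.052538 = 0.362995.

0.3630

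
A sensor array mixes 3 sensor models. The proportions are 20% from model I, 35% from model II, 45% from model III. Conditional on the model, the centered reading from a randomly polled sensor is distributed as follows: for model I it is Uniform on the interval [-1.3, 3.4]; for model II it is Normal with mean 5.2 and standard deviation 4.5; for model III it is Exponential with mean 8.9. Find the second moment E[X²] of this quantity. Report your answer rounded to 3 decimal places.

88.429

For each component E[X²] = Var + (mean)², giving I: 2.94333; II: 47.29; III: 158.42.
Overall E[X²] = 0.2·2.94333 + 0.35·47.29 + 0.45·158.42 = 88.4292.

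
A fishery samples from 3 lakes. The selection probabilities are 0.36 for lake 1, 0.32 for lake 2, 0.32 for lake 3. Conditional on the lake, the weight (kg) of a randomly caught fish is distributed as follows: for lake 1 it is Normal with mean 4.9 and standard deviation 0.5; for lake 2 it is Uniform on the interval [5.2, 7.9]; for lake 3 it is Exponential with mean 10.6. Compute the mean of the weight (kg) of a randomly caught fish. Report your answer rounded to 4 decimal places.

7.2520

Component means — 1: 4.9; 2: 6.55; 3: 10.6.
E[X] = 0.36·4.9 + 0.32·6.55 + 0.32·10.6 = 7.252.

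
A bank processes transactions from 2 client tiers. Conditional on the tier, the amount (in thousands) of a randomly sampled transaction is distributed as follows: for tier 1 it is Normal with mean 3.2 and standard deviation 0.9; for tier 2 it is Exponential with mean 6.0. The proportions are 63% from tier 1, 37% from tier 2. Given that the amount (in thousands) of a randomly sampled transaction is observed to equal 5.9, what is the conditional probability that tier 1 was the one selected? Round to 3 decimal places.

Likelihoods f(5.9 | ·): 1: 0.00492428; 2: 0.0623437.
Posterior ∝ prior × likelihood. Numerator for 1: 0.63·0.00492428 = 0.00310229.
Normalizing constant: 0.63·0.00492428 + 0.37·0.0623437 = 0.0261695.
P(1 | observation) = 0.00310229 / 0.0261695 = 0.118546.

0.119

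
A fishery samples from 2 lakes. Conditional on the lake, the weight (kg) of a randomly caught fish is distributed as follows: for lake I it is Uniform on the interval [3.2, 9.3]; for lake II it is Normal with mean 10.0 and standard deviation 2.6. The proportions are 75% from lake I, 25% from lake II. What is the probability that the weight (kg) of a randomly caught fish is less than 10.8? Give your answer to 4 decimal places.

0.9052

Conditional on each lake, P(X < 10.8): I: 1; II: 0.620842.
By total probability, P(X < 10.8) = 0.75·1 + 0.25·0.620842 = 0.90521.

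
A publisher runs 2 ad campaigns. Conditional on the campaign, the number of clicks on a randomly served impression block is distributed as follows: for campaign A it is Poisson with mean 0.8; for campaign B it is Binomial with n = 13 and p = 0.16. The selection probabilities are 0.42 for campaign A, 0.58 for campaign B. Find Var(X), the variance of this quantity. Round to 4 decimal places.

Per component, A: μ=0.8, E[X²]=1.44; B: μ=2.08, E[X²]=6.0736.
E[X] = 0.42·0.8 + 0.58·2.08 = 1.5424.
E[X²] = 0.42·1.44 + 0.58·6.0736 = 4.12749.
Var(X) = E[X²] − (E[X])² = 4.12749 − 2.379 = 1.74849.

1.7485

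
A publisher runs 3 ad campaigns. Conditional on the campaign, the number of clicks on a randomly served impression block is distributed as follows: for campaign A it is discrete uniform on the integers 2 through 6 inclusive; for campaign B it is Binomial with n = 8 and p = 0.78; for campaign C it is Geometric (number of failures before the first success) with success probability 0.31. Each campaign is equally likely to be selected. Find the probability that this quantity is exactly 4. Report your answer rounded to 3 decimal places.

0.110

Conditional on each campaign, P(X = 4): A: 0.2; B: 0.060697; C: 0.0702681.
By total probability, P(X = 4) = 0.333333·0.2 + 0.333333·0.060697 + 0.333333·0.0702681 = 0.110322.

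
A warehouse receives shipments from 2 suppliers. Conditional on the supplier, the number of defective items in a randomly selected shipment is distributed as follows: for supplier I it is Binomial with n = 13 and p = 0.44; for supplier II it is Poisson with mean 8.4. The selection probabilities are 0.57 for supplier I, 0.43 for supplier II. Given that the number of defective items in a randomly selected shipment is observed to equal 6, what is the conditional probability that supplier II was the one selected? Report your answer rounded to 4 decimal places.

Likelihoods P(X=6 | ·): I: 0.215055; II: 0.109716.
Posterior ∝ prior × likelihood. Numerator for II: 0.43·0.109716 = 0.0471778.
Normalizing constant: 0.57·0.215055 + 0.43·0.109716 = 0.169759.
P(II | observation) = 0.0471778 / 0.169759 = 0.27791.

0.2779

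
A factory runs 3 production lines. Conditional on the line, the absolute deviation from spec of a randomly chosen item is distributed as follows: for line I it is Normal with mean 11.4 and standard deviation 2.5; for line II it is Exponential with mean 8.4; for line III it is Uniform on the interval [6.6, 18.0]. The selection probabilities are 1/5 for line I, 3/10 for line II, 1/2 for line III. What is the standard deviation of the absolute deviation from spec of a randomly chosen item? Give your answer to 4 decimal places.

5.5440

Per component, I: μ=11.4, E[X²]=136.21; II: μ=8.4, E[X²]=141.12; III: μ=12.3, E[X²]=162.12.
E[X] = 0.2·11.4 + 0.3·8.4 + 0.5·12.3 = 10.95.
E[X²] = 0.2·136.21 + 0.3·141.12 + 0.5·162.12 = 150.638.
Var(X) = E[X²] − (E[X])² = 150.638 − 119.903 = 30.7355.
SD(X) = √30.7355 = 5.54396.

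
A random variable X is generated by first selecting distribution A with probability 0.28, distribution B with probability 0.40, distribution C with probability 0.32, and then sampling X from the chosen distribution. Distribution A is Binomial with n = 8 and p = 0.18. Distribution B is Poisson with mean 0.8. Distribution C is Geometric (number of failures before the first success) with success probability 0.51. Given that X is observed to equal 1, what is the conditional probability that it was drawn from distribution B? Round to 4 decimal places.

0.4434

Likelihoods P(X=1 | ·): A: 0.358971; B: 0.359463; C: 0.2499.
Posterior ∝ prior × likelihood. Numerator for B: 0.4·0.359463 = 0.143785.
Normalizing constant: 0.28·0.358971 + 0.4·0.359463 + 0.32·0.2499 = 0.324265.
P(B | observation) = 0.143785 / 0.324265 = 0.443419.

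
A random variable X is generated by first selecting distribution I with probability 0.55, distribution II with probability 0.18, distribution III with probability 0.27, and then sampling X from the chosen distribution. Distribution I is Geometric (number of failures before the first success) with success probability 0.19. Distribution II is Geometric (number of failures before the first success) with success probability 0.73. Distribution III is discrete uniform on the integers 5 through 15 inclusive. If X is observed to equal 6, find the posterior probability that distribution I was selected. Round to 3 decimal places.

0.545

Likelihoods P(X=6 | ·): I: 0.0536616; II: 0.000282817; III: 0.0909091.
Posterior ∝ prior × likelihood. Numerator for I: 0.55·0.0536616 = 0.0295139.
Normalizing constant: 0.55·0.0536616 + 0.18·0.000282817 + 0.27·0.0909091 = 0.0541102.
P(I | observation) = 0.0295139 / 0.0541102 = 0.54544.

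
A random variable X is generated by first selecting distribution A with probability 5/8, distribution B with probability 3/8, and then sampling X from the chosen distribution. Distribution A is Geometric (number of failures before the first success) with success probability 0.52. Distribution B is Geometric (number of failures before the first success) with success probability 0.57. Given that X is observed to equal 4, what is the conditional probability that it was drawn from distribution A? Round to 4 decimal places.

0.7025

Likelihoods P(X=4 | ·): A: 0.0276038; B: 0.0194872.
Posterior ∝ prior × likelihood. Numerator for A: 0.625·0.0276038 = 0.0172524.
Normalizing constant: 0.625·0.0276038 + 0.375·0.0194872 = 0.02456.
P(A | observation) = 0.0172524 / 0.02456 = 0.702456.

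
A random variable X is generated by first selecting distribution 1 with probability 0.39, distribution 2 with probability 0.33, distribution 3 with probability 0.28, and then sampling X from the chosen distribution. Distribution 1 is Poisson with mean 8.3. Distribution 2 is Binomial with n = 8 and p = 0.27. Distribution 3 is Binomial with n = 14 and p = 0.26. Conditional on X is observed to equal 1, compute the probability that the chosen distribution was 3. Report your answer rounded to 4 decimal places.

0.2036

Likelihoods P(X=1 | ·): 1: 0.00206269; 2: 0.238624; 3: 0.0726296.
Posterior ∝ prior × likelihood. Numerator for 3: 0.28·0.0726296 = 0.0203363.
Normalizing constant: 0.39·0.00206269 + 0.33·0.238624 + 0.28·0.0726296 = 0.0998866.
P(3 | observation) = 0.0203363 / 0.0998866 = 0.203594.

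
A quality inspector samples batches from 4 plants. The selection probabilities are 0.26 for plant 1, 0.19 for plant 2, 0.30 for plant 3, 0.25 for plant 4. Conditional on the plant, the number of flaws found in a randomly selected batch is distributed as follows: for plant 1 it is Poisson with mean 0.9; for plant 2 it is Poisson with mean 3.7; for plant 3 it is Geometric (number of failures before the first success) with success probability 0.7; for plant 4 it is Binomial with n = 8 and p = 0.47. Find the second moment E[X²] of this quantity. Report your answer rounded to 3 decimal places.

8.020

For each component E[X²] = Var + (mean)², giving 1: 1.71; 2: 17.39; 3: 0.795918; 4: 16.1304.
Overall E[X²] = 0.26·1.71 + 0.19·17.39 + 0.3·0.795918 + 0.25·16.1304 = 8.02008.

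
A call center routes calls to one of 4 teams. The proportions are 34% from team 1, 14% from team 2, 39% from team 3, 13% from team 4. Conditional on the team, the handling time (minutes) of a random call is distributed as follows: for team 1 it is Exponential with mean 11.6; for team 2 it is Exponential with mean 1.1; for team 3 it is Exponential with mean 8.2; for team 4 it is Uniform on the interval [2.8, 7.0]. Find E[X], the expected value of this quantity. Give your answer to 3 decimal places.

7.933

Component means — 1: 11.6; 2: 1.1; 3: 8.2; 4: 4.9.
E[X] = 0.34·11.6 + 0.14·1.1 + 0.39·8.2 + 0.13·4.9 = 7.933.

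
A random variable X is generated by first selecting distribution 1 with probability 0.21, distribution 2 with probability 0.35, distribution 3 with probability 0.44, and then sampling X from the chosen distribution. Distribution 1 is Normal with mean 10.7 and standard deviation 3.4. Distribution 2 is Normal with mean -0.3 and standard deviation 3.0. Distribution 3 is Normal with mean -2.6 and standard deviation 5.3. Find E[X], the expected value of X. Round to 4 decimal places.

0.9980

Component means — 1: 10.7; 2: -0.3; 3: -2.6.
E[X] = 0.21·10.7 + 0.35·-0.3 + 0.44·-2.6 = 0.998.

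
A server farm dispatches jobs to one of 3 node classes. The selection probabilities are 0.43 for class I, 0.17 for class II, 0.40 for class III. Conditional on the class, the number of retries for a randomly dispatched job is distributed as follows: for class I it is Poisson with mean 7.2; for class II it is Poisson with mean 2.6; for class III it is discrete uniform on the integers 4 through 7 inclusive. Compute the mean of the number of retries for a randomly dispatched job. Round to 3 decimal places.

Component means — I: 7.2; II: 2.6; III: 5.5.
E[X] = 0.43·7.2 + 0.17·2.6 + 0.4·5.5 = 5.738.

5.738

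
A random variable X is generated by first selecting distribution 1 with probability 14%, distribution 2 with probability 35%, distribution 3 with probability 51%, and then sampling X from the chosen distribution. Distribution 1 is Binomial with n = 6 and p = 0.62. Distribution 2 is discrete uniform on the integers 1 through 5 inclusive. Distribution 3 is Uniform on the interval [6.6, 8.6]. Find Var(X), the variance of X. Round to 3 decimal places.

5.945

Per component, 1: μ=3.72, E[X²]=15.252; 2: μ=3, E[X²]=11; 3: μ=7.6, E[X²]=58.0933.
E[X] = 0.14·3.72 + 0.35·3 + 0.51·7.6 = 5.4468.
E[X²] = 0.14·15.252 + 0.35·11 + 0.51·58.0933 = 35.6129.
Var(X) = E[X²] − (E[X])² = 35.6129 − 29.6676 = 5.94525.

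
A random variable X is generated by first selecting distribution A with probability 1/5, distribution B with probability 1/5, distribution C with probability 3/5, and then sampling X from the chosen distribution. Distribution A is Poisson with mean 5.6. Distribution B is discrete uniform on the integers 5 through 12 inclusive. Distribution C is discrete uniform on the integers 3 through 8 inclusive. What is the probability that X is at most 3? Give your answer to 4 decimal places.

Conditional on each component, P(X ≤ 3): A: 0.190622; B: 0; C: 0.166667.
By total probability, P(X ≤ 3) = 0.2·0.190622 + 0.2·0 + 0.6·0.166667 = 0.138124.

0.1381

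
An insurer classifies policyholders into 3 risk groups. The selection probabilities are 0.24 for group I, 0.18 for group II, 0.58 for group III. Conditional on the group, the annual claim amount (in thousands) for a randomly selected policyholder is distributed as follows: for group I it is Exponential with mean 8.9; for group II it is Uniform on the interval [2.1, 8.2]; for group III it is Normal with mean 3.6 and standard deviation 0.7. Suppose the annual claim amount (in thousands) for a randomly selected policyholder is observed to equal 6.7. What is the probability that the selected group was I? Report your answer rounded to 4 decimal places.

0.3008

Likelihoods f(6.7 | ·): I: 0.052926; II: 0.163934; III: 3.14099e-05.
Posterior ∝ prior × likelihood. Numerator for I: 0.24·0.052926 = 0.0127022.
Normalizing constant: 0.24·0.052926 + 0.18·0.163934 + 0.58·3.14099e-05 = 0.0422287.
P(I | observation) = 0.0127022 / 0.0422287 = 0.300797.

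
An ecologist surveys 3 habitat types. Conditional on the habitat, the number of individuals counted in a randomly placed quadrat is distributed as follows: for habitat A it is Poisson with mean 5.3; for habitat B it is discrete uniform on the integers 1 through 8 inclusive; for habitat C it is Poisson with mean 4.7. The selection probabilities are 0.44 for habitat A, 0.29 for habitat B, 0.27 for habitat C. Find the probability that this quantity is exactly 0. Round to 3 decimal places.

Conditional on each habitat, P(X = 0): A: 0.00499159; B: 0; C: 0.00909528.
By total probability, P(X = 0) = 0.44·0.00499159 + 0.29·0 + 0.27·0.00909528 = 0.00465203.

0.005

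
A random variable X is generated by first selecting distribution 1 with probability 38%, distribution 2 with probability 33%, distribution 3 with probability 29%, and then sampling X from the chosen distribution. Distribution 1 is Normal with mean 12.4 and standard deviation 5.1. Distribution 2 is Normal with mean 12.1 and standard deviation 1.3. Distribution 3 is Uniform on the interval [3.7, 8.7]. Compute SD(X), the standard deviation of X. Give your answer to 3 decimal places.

Per component, 1: μ=12.4, E[X²]=179.77; 2: μ=12.1, E[X²]=148.1; 3: μ=6.2, E[X²]=40.5233.
E[X] = 0.38·12.4 + 0.33·12.1 + 0.29·6.2 = 10.503.
E[X²] = 0.38·179.77 + 0.33·148.1 + 0.29·40.5233 = 128.937.
Var(X) = E[X²] − (E[X])² = 128.937 − 110.313 = 18.6244.
SD(X) = √18.6244 = 4.31559.

4.316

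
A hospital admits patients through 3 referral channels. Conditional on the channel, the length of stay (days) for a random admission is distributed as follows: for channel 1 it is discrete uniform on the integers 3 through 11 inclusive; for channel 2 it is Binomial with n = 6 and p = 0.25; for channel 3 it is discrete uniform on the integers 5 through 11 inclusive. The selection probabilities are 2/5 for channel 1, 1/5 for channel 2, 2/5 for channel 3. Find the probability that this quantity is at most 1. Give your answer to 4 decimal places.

0.1068

Conditional on each channel, P(X ≤ 1): 1: 0; 2: 0.533936; 3: 0.
By total probability, P(X ≤ 1) = 0.4·0 + 0.2·0.533936 + 0.4·0 = 0.106787.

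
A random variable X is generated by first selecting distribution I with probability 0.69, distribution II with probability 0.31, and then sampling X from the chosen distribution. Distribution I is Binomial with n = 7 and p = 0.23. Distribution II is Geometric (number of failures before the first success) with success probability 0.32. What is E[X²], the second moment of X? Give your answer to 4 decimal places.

6.1024

For each component E[X²] = Var + (mean)², giving I: 3.8318; II: 11.1562.
Overall E[X²] = 0.69·3.8318 + 0.31·11.1562 = 6.10238.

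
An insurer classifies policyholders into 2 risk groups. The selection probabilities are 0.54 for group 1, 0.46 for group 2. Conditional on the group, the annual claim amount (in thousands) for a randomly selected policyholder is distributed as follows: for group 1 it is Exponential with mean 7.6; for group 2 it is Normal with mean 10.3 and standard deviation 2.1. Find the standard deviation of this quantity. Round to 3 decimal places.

Per component, 1: μ=7.6, E[X²]=115.52; 2: μ=10.3, E[X²]=110.5.
E[X] = 0.54·7.6 + 0.46·10.3 = 8.842.
E[X²] = 0.54·115.52 + 0.46·110.5 = 113.211.
Var(X) = E[X²] − (E[X])² = 113.211 − 78.181 = 35.0298.
SD(X) = √35.0298 = 5.9186.

5.919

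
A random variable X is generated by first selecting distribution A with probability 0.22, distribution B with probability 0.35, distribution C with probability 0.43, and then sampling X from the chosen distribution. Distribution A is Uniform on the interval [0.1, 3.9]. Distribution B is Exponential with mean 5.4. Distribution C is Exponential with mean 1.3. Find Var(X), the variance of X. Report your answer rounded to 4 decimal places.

14.6638

Per component, A: μ=2, E[X²]=5.20333; B: μ=5.4, E[X²]=58.32; C: μ=1.3, E[X²]=3.38.
E[X] = 0.22·2 + 0.35·5.4 + 0.43·1.3 = 2.889.
E[X²] = 0.22·5.20333 + 0.35·58.32 + 0.43·3.38 = 23.0101.
Var(X) = E[X²] − (E[X])² = 23.0101 − 8.34632 = 14.6638.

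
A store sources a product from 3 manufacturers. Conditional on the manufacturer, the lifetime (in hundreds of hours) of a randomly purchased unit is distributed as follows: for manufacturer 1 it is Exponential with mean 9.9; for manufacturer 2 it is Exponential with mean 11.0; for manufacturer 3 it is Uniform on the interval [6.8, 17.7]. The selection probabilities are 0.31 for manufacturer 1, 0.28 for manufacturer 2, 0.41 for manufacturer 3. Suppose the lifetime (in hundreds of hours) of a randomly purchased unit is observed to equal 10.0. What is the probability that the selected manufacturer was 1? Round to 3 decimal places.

0.192

Likelihoods f(10.0 | ·): 1: 0.0367861; 2: 0.0366264; 3: 0.0917431.
Posterior ∝ prior × likelihood. Numerator for 1: 0.31·0.0367861 = 0.0114037.
Normalizing constant: 0.31·0.0367861 + 0.28·0.0366264 + 0.41·0.0917431 = 0.0592738.
P(1 | observation) = 0.0114037 / 0.0592738 = 0.19239.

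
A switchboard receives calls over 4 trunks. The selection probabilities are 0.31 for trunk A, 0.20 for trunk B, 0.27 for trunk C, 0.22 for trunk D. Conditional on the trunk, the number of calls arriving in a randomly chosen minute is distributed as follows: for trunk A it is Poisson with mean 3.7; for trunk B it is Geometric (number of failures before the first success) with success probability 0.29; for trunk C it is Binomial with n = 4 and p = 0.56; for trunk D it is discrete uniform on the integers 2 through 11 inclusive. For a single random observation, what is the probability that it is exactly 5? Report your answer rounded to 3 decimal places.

Conditional on each trunk, P(X = 5): A: 0.142869; B: 0.0523227; C: 0; D: 0.1.
By total probability, P(X = 5) = 0.31·0.142869 + 0.2·0.0523227 + 0.27·0 + 0.22·0.1 = 0.0767539.

0.077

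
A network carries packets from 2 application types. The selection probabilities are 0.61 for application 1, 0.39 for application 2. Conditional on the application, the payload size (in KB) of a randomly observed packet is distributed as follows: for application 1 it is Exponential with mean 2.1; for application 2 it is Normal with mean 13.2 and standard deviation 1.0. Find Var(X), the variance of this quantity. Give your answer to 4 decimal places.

32.3918

Per component, 1: μ=2.1, E[X²]=8.82; 2: μ=13.2, E[X²]=175.24.
E[X] = 0.61·2.1 + 0.39·13.2 = 6.429.
E[X²] = 0.61·8.82 + 0.39·175.24 = 73.7238.
Var(X) = E[X²] − (E[X])² = 73.7238 − 41.332 = 32.3918.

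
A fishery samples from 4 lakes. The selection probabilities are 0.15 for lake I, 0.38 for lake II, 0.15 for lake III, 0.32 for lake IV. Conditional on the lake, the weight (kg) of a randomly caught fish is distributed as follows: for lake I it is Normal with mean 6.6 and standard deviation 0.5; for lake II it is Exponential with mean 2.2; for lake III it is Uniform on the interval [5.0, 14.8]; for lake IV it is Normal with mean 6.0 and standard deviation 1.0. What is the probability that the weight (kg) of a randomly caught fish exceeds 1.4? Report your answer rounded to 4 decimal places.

Conditional on each lake, P(X > 1.4): I: 1; II: 0.529213; III: 1; IV: 0.999998.
By total probability, P(X > 1.4) = 0.15·1 + 0.38·0.529213 + 0.15·1 + 0.32·0.999998 = 0.8211.

0.8211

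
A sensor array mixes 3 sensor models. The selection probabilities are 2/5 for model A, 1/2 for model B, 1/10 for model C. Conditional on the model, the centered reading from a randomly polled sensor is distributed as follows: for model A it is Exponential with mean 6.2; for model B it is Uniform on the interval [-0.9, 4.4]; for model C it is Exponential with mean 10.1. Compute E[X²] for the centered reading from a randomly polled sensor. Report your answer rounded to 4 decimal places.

53.8557

For each component E[X²] = Var + (mean)², giving A: 76.88; B: 5.40333; C: 204.02.
Overall E[X²] = 0.4·76.88 + 0.5·5.40333 + 0.1·204.02 = 53.8557.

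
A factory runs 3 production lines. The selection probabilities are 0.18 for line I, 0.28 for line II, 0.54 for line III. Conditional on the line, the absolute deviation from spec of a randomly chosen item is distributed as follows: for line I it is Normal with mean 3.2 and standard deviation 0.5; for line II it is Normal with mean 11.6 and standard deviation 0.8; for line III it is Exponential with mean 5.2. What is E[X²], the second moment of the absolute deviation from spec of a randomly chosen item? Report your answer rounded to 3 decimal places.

68.947

For each component E[X²] = Var + (mean)², giving I: 10.49; II: 135.2; III: 54.08.
Overall E[X²] = 0.18·10.49 + 0.28·135.2 + 0.54·54.08 = 68.9474.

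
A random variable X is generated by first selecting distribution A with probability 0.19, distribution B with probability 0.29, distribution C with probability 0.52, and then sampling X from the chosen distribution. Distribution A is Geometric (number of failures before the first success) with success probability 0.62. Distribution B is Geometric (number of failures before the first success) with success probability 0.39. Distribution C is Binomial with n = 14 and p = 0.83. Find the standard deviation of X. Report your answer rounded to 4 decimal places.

Per component, A: μ=0.612903, E[X²]=1.3642; B: μ=1.5641, E[X²]=6.45694; C: μ=11.62, E[X²]=137.
E[X] = 0.19·0.612903 + 0.29·1.5641 + 0.52·11.62 = 6.61244.
E[X²] = 0.19·1.3642 + 0.29·6.45694 + 0.52·137 = 73.3716.
Var(X) = E[X²] − (E[X])² = 73.3716 − 43.7244 = 29.6472.
SD(X) = √29.6472 = 5.44493.

5.4449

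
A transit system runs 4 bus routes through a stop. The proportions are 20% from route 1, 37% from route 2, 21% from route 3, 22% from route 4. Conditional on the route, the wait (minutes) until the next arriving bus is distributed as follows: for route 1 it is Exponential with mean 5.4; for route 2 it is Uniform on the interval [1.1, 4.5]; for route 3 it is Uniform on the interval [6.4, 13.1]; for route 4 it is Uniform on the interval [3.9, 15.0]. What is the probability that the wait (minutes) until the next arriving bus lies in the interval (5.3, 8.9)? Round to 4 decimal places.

Conditional on each route, P(5.3 < X < 8.9): 1: 0.18235; 2: 0; 3: 0.373134; 4: 0.324324.
By total probability, P(5.3 < X < 8.9) = 0.2·0.18235 + 0.37·0 + 0.21·0.373134 + 0.22·0.324324 = 0.186179.

0.1862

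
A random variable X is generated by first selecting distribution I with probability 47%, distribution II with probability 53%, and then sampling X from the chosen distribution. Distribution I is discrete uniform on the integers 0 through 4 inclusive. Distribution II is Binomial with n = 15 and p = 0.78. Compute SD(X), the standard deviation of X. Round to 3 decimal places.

5.074

Per component, I: μ=2, E[X²]=6; II: μ=11.7, E[X²]=139.464.
E[X] = 0.47·2 + 0.53·11.7 = 7.141.
E[X²] = 0.47·6 + 0.53·139.464 = 76.7359.
Var(X) = E[X²] − (E[X])² = 76.7359 − 50.9939 = 25.742.
SD(X) = √25.742 = 5.07366.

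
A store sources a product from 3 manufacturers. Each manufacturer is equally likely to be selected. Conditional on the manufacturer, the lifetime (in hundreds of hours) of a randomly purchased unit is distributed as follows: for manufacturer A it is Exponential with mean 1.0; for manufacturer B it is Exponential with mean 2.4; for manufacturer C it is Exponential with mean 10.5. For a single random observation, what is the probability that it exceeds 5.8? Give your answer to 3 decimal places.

0.223

Conditional on each manufacturer, P(X > 5.8): A: 0.00302755; B: 0.0892185; C: 0.575578.
By total probability, P(X > 5.8) = 0.333333·0.00302755 + 0.333333·0.0892185 + 0.333333·0.575578 = 0.222608.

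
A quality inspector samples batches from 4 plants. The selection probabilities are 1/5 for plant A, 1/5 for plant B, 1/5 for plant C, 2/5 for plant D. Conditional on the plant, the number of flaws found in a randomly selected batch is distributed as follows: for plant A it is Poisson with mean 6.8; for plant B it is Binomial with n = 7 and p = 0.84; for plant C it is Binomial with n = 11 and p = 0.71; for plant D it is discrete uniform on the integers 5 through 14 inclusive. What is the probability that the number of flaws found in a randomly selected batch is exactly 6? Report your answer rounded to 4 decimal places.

0.1736

Conditional on each plant, P(X = 6): A: 0.152939; B: 0.393454; C: 0.12139; D: 0.1.
By total probability, P(X = 6) = 0.2·0.152939 + 0.2·0.393454 + 0.2·0.12139 + 0.4·0.1 = 0.173557.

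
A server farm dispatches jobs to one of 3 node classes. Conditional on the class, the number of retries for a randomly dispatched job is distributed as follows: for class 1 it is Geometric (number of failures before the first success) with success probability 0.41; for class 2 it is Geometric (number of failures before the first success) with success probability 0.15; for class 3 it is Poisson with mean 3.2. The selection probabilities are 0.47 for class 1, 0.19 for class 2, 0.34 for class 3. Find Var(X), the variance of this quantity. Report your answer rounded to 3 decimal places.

Per component, 1: μ=1.43902, E[X²]=5.58061; 2: μ=5.66667, E[X²]=69.8889; 3: μ=3.2, E[X²]=13.44.
E[X] = 0.47·1.43902 + 0.19·5.66667 + 0.34·3.2 = 2.84101.
E[X²] = 0.47·5.58061 + 0.19·69.8889 + 0.34·13.44 = 20.4714.
Var(X) = E[X²] − (E[X])² = 20.4714 − 8.07133 = 12.4.

12.400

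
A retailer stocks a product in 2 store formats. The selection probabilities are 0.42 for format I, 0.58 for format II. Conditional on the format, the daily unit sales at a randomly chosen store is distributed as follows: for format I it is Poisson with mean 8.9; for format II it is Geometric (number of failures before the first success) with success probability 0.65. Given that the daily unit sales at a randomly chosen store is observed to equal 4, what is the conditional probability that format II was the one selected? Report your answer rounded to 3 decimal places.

Likelihoods P(X=4 | ·): I: 0.0356556; II: 0.00975406.
Posterior ∝ prior × likelihood. Numerator for II: 0.58·0.00975406 = 0.00565736.
Normalizing constant: 0.42·0.0356556 + 0.58·0.00975406 = 0.0206327.
P(II | observation) = 0.00565736 / 0.0206327 = 0.274194.

0.274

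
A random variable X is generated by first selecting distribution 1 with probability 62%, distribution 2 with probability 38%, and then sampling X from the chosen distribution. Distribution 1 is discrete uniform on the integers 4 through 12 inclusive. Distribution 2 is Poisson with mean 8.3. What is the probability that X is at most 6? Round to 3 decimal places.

Conditional on each component, P(X ≤ 6): 1: 0.333333; 2: 0.278121.
By total probability, P(X ≤ 6) = 0.62·0.333333 + 0.38·0.278121 = 0.312353.

0.312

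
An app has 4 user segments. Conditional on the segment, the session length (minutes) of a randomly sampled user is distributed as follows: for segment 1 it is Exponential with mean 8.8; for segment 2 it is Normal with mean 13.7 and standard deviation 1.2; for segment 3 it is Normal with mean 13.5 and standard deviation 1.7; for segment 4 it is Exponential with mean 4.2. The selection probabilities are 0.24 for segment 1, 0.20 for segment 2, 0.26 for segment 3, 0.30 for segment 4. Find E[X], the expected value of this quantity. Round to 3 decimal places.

9.622

Component means — 1: 8.8; 2: 13.7; 3: 13.5; 4: 4.2.
E[X] = 0.24·8.8 + 0.2·13.7 + 0.26·13.5 + 0.3·4.2 = 9.622.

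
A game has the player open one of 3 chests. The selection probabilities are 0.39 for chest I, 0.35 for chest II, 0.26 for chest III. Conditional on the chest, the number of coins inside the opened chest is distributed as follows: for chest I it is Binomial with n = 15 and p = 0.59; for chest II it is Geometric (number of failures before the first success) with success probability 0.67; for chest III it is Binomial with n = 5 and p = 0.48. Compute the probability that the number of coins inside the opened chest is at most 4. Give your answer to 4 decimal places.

Conditional on each chest, P(X ≤ 4): I: 0.0115843; II: 0.996086; III: 0.97452.
By total probability, P(X ≤ 4) = 0.39·0.0115843 + 0.35·0.996086 + 0.26·0.97452 = 0.606523.

0.6065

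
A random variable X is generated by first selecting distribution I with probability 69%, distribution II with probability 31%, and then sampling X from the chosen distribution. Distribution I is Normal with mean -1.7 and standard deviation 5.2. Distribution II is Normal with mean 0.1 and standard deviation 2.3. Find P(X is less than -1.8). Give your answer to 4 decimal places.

Conditional on each component, P(X < -1.8): I: 0.492329; II: 0.204377.
By total probability, P(X < -1.8) = 0.69·0.492329 + 0.31·0.204377 = 0.403064.

0.4031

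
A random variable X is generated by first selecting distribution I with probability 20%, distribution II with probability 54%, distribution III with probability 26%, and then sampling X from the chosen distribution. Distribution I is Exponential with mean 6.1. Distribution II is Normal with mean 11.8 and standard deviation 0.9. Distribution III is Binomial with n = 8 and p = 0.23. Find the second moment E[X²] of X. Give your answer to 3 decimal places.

91.760

For each component E[X²] = Var + (mean)², giving I: 74.42; II: 140.05; III: 4.8024.
Overall E[X²] = 0.2·74.42 + 0.54·140.05 + 0.26·4.8024 = 91.7596.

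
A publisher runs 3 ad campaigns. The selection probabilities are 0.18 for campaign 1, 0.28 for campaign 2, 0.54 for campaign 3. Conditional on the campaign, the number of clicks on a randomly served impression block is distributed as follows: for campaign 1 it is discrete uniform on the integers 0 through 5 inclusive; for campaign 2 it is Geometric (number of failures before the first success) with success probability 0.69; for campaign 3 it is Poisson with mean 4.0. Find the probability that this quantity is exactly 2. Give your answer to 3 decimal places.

Conditional on each campaign, P(X = 2): 1: 0.166667; 2: 0.066309; 3: 0.146525.
By total probability, P(X = 2) = 0.18·0.166667 + 0.28·0.066309 + 0.54·0.146525 = 0.12769.

0.128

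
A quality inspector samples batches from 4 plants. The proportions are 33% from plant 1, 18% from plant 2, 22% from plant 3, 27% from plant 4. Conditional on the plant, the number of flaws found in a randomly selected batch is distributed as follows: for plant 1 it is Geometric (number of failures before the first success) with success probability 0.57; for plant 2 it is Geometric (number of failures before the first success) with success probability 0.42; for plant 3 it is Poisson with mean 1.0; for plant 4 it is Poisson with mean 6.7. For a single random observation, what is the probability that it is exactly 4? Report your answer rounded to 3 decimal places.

0.046

Conditional on each plant, P(X = 4): 1: 0.0194872; 2: 0.0475293; 3: 0.0153283; 4: 0.103351.
By total probability, P(X = 4) = 0.33·0.0194872 + 0.18·0.0475293 + 0.22·0.0153283 + 0.27·0.103351 = 0.0462631.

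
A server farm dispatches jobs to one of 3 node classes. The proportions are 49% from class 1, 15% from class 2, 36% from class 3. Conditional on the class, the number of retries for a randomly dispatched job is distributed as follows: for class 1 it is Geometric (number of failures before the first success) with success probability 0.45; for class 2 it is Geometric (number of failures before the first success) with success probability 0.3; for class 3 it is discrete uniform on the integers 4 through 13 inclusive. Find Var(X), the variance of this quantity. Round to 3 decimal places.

16.955

Per component, 1: μ=1.22222, E[X²]=4.20988; 2: μ=2.33333, E[X²]=13.2222; 3: μ=8.5, E[X²]=80.5.
E[X] = 0.49·1.22222 + 0.15·2.33333 + 0.36·8.5 = 4.00889.
E[X²] = 0.49·4.20988 + 0.15·13.2222 + 0.36·80.5 = 33.0262.
Var(X) = E[X²] − (E[X])² = 33.0262 − 16.0712 = 16.955.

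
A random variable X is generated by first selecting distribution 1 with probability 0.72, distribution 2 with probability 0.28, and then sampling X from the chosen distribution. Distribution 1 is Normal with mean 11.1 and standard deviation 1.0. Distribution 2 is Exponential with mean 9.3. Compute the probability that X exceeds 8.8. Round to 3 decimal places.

0.821

Conditional on each component, P(X > 8.8): 1: 0.989276; 2: 0.388199.
By total probability, P(X > 8.8) = 0.72·0.989276 + 0.28·0.388199 = 0.820974.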